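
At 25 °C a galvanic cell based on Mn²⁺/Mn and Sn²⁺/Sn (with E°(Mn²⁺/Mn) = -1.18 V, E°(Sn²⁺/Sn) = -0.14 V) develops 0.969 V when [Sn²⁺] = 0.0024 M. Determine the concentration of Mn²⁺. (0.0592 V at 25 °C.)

From the Nernst equation, log Q = n(E° − E)/0.0592 = 2(1.04 − 0.969)/0.0592 = 2.399, so Q = 250.
With Q = [Mn²⁺]/[Sn²⁺] and the known concentrations, [Mn²⁺] in the numerator gives [Mn²⁺] = 0.6 M.

0.6 M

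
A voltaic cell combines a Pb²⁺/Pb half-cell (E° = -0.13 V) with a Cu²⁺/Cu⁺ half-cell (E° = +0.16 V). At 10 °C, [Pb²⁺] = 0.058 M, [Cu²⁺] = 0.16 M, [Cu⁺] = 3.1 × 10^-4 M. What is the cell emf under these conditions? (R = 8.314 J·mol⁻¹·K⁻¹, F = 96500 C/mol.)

0.477 V

The Cu²⁺/Cu⁺ couple has the higher reduction potential and acts as the cathode, so E°_cell = +0.16 − (-0.13) = 0.29 V.
Balancing electrons gives n = 2; the reaction quotient is Q = [Pb²⁺]·[Cu⁺]^2/[Cu²⁺]^2 = 2.18 × 10^-7.
E = E° − (RT/nF) ln Q = 0.29 − (8.314×283)/(2×96500) × (-15.340) = 0.290 + 0.187 = 0.477 V.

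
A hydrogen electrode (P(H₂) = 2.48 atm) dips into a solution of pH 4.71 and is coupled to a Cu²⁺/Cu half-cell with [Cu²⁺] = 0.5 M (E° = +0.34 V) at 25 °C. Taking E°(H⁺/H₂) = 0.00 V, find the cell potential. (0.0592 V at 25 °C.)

0.62 V

The Cu²⁺/Cu couple is the cathode, so E°_cell = 0.34 V; n = 2.
[H⁺] = 10^(−4.71) = 1.9 × 10^-5 M, and Q = [H⁺]^2 / ([Cu²⁺]·P(H₂)) = 3.07 × 10^-10.
E = E° − (0.0592/2) log Q = 0.34 − (0.0592/2)(-9.513) = 0.622 V.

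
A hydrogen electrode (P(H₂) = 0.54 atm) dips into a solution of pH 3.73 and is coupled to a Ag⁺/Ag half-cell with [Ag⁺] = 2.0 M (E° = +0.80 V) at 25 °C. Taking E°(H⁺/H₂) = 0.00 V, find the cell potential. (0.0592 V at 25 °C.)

The Ag⁺/Ag couple is the cathode, so E°_cell = 0.80 V; n = 2.
[H⁺] = 10^(−3.73) = 1.9 × 10^-4 M, and Q = [H⁺]^2 / ([Ag⁺]^2·P(H₂)) = 1.61 × 10^-8.
E = E° − (0.0592/2) log Q = 0.80 − (0.0592/2)(-7.794) = 1.031 V.

1.03 V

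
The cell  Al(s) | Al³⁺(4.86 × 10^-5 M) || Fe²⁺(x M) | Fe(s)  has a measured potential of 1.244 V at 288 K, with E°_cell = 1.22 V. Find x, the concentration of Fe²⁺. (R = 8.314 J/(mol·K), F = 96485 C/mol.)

0.0092 M

From the Nernst equation, ln Q = nF(E° − E)/RT = 6×96485×(1.22 − 1.244)/(8.314×288) = -5.803, so Q = 0.00302.
With Q = [Al³⁺]^2/[Fe²⁺]^3 and the known concentrations, [Fe²⁺]^3 in the denominator gives [Fe²⁺] = 0.0092 M.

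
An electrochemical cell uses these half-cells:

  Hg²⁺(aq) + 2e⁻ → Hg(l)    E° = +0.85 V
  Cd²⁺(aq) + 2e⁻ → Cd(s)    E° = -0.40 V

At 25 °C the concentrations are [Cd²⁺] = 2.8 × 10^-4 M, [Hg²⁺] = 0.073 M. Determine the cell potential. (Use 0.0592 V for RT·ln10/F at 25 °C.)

The Hg²⁺/Hg couple has the higher reduction potential and acts as the cathode, so E°_cell = +0.85 − (-0.40) = 1.25 V.
Balancing electrons gives n = 2; the reaction quotient is Q = [Cd²⁺]/[Hg²⁺] = 0.00384.
At 25 °C, E = E° − (0.0592/n) log Q = 1.25 − (0.0592/2)(-2.416) = 1.250 + 0.072 = 1.322 V.

1.32 V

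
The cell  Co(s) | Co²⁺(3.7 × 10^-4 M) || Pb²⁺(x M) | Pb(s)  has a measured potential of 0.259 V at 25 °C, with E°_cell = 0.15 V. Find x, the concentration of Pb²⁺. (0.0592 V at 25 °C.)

1.8 M

From the Nernst equation, log Q = n(E° − E)/0.0592 = 2(0.15 − 0.259)/0.0592 = -3.682, so Q = 2.08 × 10^-4.
With Q = [Co²⁺]/[Pb²⁺] and the known concentrations, [Pb²⁺] in the denominator gives [Pb²⁺] = 1.8 M.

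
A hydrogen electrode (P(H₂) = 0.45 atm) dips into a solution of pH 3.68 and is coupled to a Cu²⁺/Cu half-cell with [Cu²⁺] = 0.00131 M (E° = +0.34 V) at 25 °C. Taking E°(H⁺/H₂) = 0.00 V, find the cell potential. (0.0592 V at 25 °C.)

The Cu²⁺/Cu couple is the cathode, so E°_cell = 0.34 V; n = 2.
[H⁺] = 10^(−3.68) = 2.1 × 10^-4 M, and Q = [H⁺]^2 / ([Cu²⁺]·P(H₂)) = 7.4 × 10^-5.
E = E° − (0.0592/2) log Q = 0.34 − (0.0592/2)(-4.130) = 0.462 V.

0.46 V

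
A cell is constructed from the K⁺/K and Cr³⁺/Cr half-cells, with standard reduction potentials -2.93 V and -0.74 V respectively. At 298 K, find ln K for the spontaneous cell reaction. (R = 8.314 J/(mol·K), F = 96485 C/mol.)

E°_cell = -0.74 − (-2.93) = 2.19 V, with n = 3 electrons transferred.
At equilibrium E = 0, so the Nernst equation gives ln K = nFE°/RT = (3)(96485)(2.19)/((8.314)(298)) = 255.86.

ln K = 255.9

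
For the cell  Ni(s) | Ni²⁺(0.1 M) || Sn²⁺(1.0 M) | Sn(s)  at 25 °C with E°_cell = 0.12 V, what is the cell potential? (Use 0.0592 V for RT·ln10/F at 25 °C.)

Balancing electrons gives n = 2; the reaction quotient is Q = [Ni²⁺]/[Sn²⁺] = 0.100.
At 25 °C, E = E° − (0.0592/n) log Q = 0.12 − (0.0592/2)(-1.000) = 0.120 + 0.030 = 0.150 V.

0.150 V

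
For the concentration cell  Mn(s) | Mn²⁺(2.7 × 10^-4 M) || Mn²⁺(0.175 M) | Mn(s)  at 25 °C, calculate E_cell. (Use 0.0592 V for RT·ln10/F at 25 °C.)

Both half-cells are Mn²⁺/Mn, so E°_cell = 0. The concentrated side is the cathode; the cell reaction moves Mn²⁺ from high to low concentration with n = 2.
Q = [Mn²⁺]_dilute/[Mn²⁺]_conc = 2.7 × 10^-4/0.175 = 0.00154.
E = 0 − (0.0592/2) log Q = −(0.0592/2)(-2.812) = 0.0832 V.

0.083 V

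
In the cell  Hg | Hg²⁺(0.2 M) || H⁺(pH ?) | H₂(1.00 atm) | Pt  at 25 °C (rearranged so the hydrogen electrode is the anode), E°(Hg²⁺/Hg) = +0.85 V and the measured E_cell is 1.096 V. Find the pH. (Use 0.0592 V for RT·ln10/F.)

E°_cell = 0.85 V and n = 2.
log Q = n(E° − E)/0.0592 = 2×(0.85 − 1.096)/0.0592 = -8.311.
With Q = [H⁺]^2 / ([Hg²⁺]·P(H₂)), solving for [H⁺] gives log[H⁺] = -4.505, so pH = 4.50.

pH = 4.50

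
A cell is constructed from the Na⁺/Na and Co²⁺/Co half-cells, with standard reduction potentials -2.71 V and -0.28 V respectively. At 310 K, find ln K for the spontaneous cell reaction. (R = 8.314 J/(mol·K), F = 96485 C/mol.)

ln K = 181.9

E°_cell = -0.28 − (-2.71) = 2.43 V, with n = 2 electrons transferred.
At equilibrium E = 0, so the Nernst equation gives ln K = nFE°/RT = (2)(96485)(2.43)/((8.314)(310)) = 181.94.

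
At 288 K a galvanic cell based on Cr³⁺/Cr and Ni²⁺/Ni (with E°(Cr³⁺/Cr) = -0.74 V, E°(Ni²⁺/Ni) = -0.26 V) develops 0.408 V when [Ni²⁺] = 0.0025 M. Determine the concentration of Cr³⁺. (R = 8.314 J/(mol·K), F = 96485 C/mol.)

From the Nernst equation, ln Q = nF(E° − E)/RT = 6×96485×(0.48 − 0.408)/(8.314×288) = 17.408, so Q = 3.63 × 10^7.
With Q = [Cr³⁺]^2/[Ni²⁺]^3 and the known concentrations, [Cr³⁺]^2 in the numerator gives [Cr³⁺] = 0.75 M.

0.75 M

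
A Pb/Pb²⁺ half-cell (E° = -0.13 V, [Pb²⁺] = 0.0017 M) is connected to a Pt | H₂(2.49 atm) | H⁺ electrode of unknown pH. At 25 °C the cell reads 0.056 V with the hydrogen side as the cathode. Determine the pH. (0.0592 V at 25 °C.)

pH = 2.44

E°_cell = 0.13 V and n = 2.
log Q = n(E° − E)/0.0592 = 2×(0.13 − 0.056)/0.0592 = 2.500.
With Q = [Pb²⁺]·P(H₂) / [H⁺]^2, solving for [H⁺] gives log[H⁺] = -2.437, so pH = 2.44.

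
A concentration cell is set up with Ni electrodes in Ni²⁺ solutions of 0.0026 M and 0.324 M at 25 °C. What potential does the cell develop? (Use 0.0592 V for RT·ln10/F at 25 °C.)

Both half-cells are Ni²⁺/Ni, so E°_cell = 0. The concentrated side is the cathode; the cell reaction moves Ni²⁺ from high to low concentration with n = 2.
Q = [Ni²⁺]_dilute/[Ni²⁺]_conc = 0.0026/0.324 = 0.00802.
E = 0 − (0.0592/2) log Q = −(0.0592/2)(-2.096) = 0.0620 V.

0.062 V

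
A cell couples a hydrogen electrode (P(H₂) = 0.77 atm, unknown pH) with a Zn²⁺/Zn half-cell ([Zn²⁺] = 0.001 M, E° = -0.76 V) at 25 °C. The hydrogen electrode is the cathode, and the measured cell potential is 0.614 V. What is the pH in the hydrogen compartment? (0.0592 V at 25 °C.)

E°_cell = 0.76 V and n = 2.
log Q = n(E° − E)/0.0592 = 2×(0.76 − 0.614)/0.0592 = 4.932.
With Q = [Zn²⁺]·P(H₂) / [H⁺]^2, solving for [H⁺] gives log[H⁺] = -4.023, so pH = 4.02.

pH = 4.02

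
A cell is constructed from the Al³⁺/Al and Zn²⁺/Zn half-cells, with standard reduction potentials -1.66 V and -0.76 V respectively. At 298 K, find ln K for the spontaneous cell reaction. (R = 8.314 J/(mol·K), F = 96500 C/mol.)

ln K = 210.3

E°_cell = -0.76 − (-1.66) = 0.90 V, with n = 6 electrons transferred.
At equilibrium E = 0, so the Nernst equation gives ln K = nFE°/RT = (6)(96500)(0.90)/((8.314)(298)) = 210.33.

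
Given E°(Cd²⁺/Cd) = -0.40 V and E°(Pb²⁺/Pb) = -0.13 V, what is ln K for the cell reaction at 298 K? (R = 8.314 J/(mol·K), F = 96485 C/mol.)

E°_cell = -0.13 − (-0.40) = 0.27 V, with n = 2 electrons transferred.
At equilibrium E = 0, so the Nernst equation gives ln K = nFE°/RT = (2)(96485)(0.27)/((8.314)(298)) = 21.03.

ln K = 21.0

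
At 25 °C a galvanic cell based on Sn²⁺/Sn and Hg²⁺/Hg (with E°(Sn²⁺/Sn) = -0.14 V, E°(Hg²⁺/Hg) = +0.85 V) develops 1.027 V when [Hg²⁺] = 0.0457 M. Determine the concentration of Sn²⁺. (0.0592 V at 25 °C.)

0.0026 M

From the Nernst equation, log Q = n(E° − E)/0.0592 = 2(0.99 − 1.027)/0.0592 = -1.250, so Q = 0.0562.
With Q = [Sn²⁺]/[Hg²⁺] and the known concentrations, [Sn²⁺] in the numerator gives [Sn²⁺] = 0.0026 M.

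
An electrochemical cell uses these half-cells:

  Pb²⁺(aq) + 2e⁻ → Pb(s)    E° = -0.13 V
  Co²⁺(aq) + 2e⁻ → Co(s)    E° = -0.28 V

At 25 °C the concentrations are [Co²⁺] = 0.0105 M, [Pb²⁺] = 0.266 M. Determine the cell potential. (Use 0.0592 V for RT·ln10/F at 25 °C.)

The Pb²⁺/Pb couple has the higher reduction potential and acts as the cathode, so E°_cell = -0.13 − (-0.28) = 0.15 V.
Balancing electrons gives n = 2; the reaction quotient is Q = [Co²⁺]/[Pb²⁺] = 0.0395.
At 25 °C, E = E° − (0.0592/n) log Q = 0.15 − (0.0592/2)(-1.404) = 0.150 + 0.042 = 0.192 V.

0.192 V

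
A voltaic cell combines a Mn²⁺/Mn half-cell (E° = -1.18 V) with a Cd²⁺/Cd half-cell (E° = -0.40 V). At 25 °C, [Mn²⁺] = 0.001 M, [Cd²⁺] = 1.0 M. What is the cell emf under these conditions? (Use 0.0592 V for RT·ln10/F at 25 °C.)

0.869 V

The Cd²⁺/Cd couple has the higher reduction potential and acts as the cathode, so E°_cell = -0.40 − (-1.18) = 0.78 V.
Balancing electrons gives n = 2; the reaction quotient is Q = [Mn²⁺]/[Cd²⁺] = 0.00100.
At 25 °C, E = E° − (0.0592/n) log Q = 0.78 − (0.0592/2)(-3.000) = 0.780 + 0.089 = 0.869 V.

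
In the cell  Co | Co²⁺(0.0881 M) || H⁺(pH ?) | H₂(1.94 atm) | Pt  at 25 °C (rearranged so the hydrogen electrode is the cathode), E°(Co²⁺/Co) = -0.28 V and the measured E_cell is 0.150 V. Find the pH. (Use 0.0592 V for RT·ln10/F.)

E°_cell = 0.28 V and n = 2.
log Q = n(E° − E)/0.0592 = 2×(0.28 − 0.150)/0.0592 = 4.392.
With Q = [Co²⁺]·P(H₂) / [H⁺]^2, solving for [H⁺] gives log[H⁺] = -2.580, so pH = 2.58.

pH = 2.58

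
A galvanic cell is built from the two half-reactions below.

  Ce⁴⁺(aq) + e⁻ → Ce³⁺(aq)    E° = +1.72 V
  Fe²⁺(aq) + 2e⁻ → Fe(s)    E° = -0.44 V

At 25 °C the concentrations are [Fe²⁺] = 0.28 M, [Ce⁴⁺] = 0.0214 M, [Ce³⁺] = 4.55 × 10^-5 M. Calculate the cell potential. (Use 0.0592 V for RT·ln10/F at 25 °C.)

The Ce⁴⁺/Ce³⁺ couple has the higher reduction potential and acts as the cathode, so E°_cell = +1.72 − (-0.44) = 2.16 V.
Balancing electrons gives n = 2; the reaction quotient is Q = [Fe²⁺]·[Ce³⁺]^2/[Ce⁴⁺]^2 = 1.27 × 10^-6.
At 25 °C, E = E° − (0.0592/n) log Q = 2.16 − (0.0592/2)(-5.898) = 2.160 + 0.175 = 2.335 V.

2.33 V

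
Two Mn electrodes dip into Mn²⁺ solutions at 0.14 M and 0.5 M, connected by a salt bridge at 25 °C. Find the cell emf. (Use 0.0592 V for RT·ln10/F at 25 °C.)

Both half-cells are Mn²⁺/Mn, so E°_cell = 0. The concentrated side is the cathode; the cell reaction moves Mn²⁺ from high to low concentration with n = 2.
Q = [Mn²⁺]_dilute/[Mn²⁺]_conc = 0.14/0.5 = 0.280.
E = 0 − (0.0592/2) log Q = −(0.0592/2)(-0.553) = 0.0164 V.

0.016 V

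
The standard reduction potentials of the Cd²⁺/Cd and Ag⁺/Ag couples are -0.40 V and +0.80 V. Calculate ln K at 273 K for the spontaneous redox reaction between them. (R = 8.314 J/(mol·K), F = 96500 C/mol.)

E°_cell = +0.80 − (-0.40) = 1.20 V, with n = 2 electrons transferred.
At equilibrium E = 0, so the Nernst equation gives ln K = nFE°/RT = (2)(96500)(1.20)/((8.314)(273)) = 102.04.

ln K = 102.0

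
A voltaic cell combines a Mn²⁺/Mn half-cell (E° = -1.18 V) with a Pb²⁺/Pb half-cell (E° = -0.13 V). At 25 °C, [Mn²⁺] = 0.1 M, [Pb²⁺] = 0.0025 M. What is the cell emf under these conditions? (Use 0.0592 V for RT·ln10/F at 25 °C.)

The Pb²⁺/Pb couple has the higher reduction potential and acts as the cathode, so E°_cell = -0.13 − (-1.18) = 1.05 V.
Balancing electrons gives n = 2; the reaction quotient is Q = [Mn²⁺]/[Pb²⁺] = 40.0.
At 25 °C, E = E° − (0.0592/n) log Q = 1.05 − (0.0592/2)(1.602) = 1.050 − 0.047 = 1.003 V.

1.00 V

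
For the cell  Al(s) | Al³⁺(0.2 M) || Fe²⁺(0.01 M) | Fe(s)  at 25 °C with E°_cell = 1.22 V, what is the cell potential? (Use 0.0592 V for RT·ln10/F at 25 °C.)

Balancing electrons gives n = 6; the reaction quotient is Q = [Al³⁺]^2/[Fe²⁺]^3 = 4 × 10^4.
At 25 °C, E = E° − (0.0592/n) log Q = 1.22 − (0.0592/6)(4.602) = 1.220 − 0.045 = 1.175 V.

1.17 V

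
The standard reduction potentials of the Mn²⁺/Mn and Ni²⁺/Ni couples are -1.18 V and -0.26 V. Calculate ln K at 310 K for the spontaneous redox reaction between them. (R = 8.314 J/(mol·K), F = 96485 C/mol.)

E°_cell = -0.26 − (-1.18) = 0.92 V, with n = 2 electrons transferred.
At equilibrium E = 0, so the Nernst equation gives ln K = nFE°/RT = (2)(96485)(0.92)/((8.314)(310)) = 68.88.

ln K = 68.9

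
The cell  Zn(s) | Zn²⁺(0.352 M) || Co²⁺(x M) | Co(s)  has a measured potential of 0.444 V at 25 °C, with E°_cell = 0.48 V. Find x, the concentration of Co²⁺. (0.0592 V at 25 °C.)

From the Nernst equation, log Q = n(E° − E)/0.0592 = 2(0.48 − 0.444)/0.0592 = 1.216, so Q = 16.5.
With Q = [Zn²⁺]/[Co²⁺] and the known concentrations, [Co²⁺] in the denominator gives [Co²⁺] = 0.021 M.

0.021 M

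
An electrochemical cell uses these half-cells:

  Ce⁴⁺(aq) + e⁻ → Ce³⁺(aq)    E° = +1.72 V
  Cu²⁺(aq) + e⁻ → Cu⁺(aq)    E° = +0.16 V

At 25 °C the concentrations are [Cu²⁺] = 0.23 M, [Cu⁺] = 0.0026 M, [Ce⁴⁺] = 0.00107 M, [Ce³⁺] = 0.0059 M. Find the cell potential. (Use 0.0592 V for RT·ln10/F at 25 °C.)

The Ce⁴⁺/Ce³⁺ couple has the higher reduction potential and acts as the cathode, so E°_cell = +1.72 − (+0.16) = 1.56 V.
Balancing electrons gives n = 1; the reaction quotient is Q = [Cu²⁺]·[Ce³⁺]/([Cu⁺]·[Ce⁴⁺]) = 488.
At 25 °C, E = E° − (0.0592/n) log Q = 1.56 − (0.0592/1)(2.688) = 1.560 − 0.159 = 1.401 V.

1.40 V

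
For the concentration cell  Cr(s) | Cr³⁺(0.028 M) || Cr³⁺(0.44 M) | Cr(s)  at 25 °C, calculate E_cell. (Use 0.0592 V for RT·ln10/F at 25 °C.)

Both half-cells are Cr³⁺/Cr, so E°_cell = 0. The concentrated side is the cathode; the cell reaction moves Cr³⁺ from high to low concentration with n = 3.
Q = [Cr³⁺]_dilute/[Cr³⁺]_conc = 0.028/0.44 = 0.0636.
E = 0 − (0.0592/3) log Q = −(0.0592/3)(-1.196) = 0.0236 V.

0.024 V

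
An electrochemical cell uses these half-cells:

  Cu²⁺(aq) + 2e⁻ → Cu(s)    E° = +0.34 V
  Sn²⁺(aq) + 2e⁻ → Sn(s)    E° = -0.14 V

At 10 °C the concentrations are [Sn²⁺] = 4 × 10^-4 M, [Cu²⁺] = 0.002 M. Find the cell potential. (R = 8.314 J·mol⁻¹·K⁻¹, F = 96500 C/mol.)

The Cu²⁺/Cu couple has the higher reduction potential and acts as the cathode, so E°_cell = +0.34 − (-0.14) = 0.48 V.
Balancing electrons gives n = 2; the reaction quotient is Q = [Sn²⁺]/[Cu²⁺] = 0.200.
E = E° − (RT/nF) ln Q = 0.48 − (8.314×283)/(2×96500) × (-1.609) = 0.480 + 0.020 = 0.500 V.

0.500 V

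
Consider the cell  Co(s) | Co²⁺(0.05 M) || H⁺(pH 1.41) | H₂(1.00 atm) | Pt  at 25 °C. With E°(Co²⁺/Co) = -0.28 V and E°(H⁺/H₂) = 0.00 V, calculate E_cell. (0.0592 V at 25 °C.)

0.24 V

The hydrogen couple is the cathode, so E°_cell = 0.28 V; n = 2.
[H⁺] = 10^(−1.41) = 0.039 M, and Q = [Co²⁺]·P(H₂) / [H⁺]^2 = 33.0.
E = E° − (0.0592/2) log Q = 0.28 − (0.0592/2)(1.519) = 0.235 V.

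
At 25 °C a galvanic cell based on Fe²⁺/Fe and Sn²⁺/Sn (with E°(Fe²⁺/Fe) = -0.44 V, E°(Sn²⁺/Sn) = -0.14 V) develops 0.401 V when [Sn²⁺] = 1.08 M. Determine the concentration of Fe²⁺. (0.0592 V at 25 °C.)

4.2 × 10^-4 M

From the Nernst equation, log Q = n(E° − E)/0.0592 = 2(0.30 − 0.401)/0.0592 = -3.412, so Q = 3.87 × 10^-4.
With Q = [Fe²⁺]/[Sn²⁺] and the known concentrations, [Fe²⁺] in the numerator gives [Fe²⁺] = 4.2 × 10^-4 M.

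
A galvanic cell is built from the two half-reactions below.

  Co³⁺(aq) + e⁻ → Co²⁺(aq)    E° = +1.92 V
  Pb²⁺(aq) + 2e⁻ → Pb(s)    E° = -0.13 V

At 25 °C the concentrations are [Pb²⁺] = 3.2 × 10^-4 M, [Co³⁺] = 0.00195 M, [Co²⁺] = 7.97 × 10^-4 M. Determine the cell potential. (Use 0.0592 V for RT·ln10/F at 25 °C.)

The Co³⁺/Co²⁺ couple has the higher reduction potential and acts as the cathode, so E°_cell = +1.92 − (-0.13) = 2.05 V.
Balancing electrons gives n = 2; the reaction quotient is Q = [Pb²⁺]·[Co²⁺]^2/[Co³⁺]^2 = 5.35 × 10^-5.
At 25 °C, E = E° − (0.0592/n) log Q = 2.05 − (0.0592/2)(-4.272) = 2.050 + 0.126 = 2.176 V.

2.18 V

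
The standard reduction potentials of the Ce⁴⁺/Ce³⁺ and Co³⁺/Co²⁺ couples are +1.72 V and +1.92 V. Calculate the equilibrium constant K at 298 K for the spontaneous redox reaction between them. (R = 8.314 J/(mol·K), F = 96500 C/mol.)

E°_cell = +1.92 − (+1.72) = 0.20 V, with n = 1 electron transferred.
At equilibrium E = 0, so the Nernst equation gives ln K = nFE°/RT = (1)(96500)(0.20)/((8.314)(298)) = 7.79.
K = e^7.79 = 2400.

2400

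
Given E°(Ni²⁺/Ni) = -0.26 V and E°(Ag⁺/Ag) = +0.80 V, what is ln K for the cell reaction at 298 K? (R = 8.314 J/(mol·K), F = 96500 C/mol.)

ln K = 82.6

E°_cell = +0.80 − (-0.26) = 1.06 V, with n = 2 electrons transferred.
At equilibrium E = 0, so the Nernst equation gives ln K = nFE°/RT = (2)(96500)(1.06)/((8.314)(298)) = 82.57.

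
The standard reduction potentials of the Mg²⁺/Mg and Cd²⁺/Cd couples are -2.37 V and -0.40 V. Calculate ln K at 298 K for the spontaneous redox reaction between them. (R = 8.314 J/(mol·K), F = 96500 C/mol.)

E°_cell = -0.40 − (-2.37) = 1.97 V, with n = 2 electrons transferred.
At equilibrium E = 0, so the Nernst equation gives ln K = nFE°/RT = (2)(96500)(1.97)/((8.314)(298)) = 153.46.

ln K = 153.5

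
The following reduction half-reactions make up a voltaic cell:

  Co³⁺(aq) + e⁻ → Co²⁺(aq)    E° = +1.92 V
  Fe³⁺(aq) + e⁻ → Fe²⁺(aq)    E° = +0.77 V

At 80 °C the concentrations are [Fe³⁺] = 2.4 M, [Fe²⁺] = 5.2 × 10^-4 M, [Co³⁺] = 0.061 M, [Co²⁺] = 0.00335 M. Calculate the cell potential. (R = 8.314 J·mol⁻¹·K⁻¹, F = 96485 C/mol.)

The Co³⁺/Co²⁺ couple has the higher reduction potential and acts as the cathode, so E°_cell = +1.92 − (+0.77) = 1.15 V.
Balancing electrons gives n = 1; the reaction quotient is Q = [Fe³⁺]·[Co²⁺]/([Fe²⁺]·[Co³⁺]) = 253.
E = E° − (RT/nF) ln Q = 1.15 − (8.314×353)/(1×96485) × (5.535) = 1.150 − 0.168 = 0.982 V.

0.982 V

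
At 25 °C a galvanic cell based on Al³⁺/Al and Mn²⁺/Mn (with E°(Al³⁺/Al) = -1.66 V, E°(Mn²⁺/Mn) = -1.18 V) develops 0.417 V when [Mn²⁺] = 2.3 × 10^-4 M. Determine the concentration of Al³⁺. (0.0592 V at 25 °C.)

0.0054 M

From the Nernst equation, log Q = n(E° − E)/0.0592 = 6(0.48 − 0.417)/0.0592 = 6.385, so Q = 2.43 × 10^6.
With Q = [Al³⁺]^2/[Mn²⁺]^3 and the known concentrations, [Al³⁺]^2 in the numerator gives [Al³⁺] = 0.0054 M.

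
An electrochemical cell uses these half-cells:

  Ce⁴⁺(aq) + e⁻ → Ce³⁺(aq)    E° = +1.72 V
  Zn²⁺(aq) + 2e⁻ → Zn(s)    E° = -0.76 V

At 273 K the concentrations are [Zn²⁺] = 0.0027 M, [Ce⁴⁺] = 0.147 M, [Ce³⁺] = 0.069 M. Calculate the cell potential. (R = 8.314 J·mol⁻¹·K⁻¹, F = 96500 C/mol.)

The Ce⁴⁺/Ce³⁺ couple has the higher reduction potential and acts as the cathode, so E°_cell = +1.72 − (-0.76) = 2.48 V.
Balancing electrons gives n = 2; the reaction quotient is Q = [Zn²⁺]·[Ce³⁺]^2/[Ce⁴⁺]^2 = 5.95 × 10^-4.
E = E° − (RT/nF) ln Q = 2.48 − (8.314×273)/(2×96500) × (-7.427) = 2.480 + 0.087 = 2.567 V.

2.57 V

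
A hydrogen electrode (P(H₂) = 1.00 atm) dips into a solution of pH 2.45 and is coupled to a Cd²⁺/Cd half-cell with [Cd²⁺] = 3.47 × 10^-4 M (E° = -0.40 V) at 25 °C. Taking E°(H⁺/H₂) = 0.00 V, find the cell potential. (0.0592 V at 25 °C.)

0.36 V

The hydrogen couple is the cathode, so E°_cell = 0.40 V; n = 2.
[H⁺] = 10^(−2.45) = 0.0035 M, and Q = [Cd²⁺]·P(H₂) / [H⁺]^2 = 27.6.
E = E° − (0.0592/2) log Q = 0.40 − (0.0592/2)(1.440) = 0.357 V.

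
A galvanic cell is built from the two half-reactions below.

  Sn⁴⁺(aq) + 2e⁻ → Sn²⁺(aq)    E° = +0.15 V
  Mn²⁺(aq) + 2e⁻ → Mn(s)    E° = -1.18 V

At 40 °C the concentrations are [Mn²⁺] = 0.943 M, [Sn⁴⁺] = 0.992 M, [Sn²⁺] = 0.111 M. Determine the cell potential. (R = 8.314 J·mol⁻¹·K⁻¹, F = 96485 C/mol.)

The Sn⁴⁺/Sn²⁺ couple has the higher reduction potential and acts as the cathode, so E°_cell = +0.15 − (-1.18) = 1.33 V.
Balancing electrons gives n = 2; the reaction quotient is Q = [Mn²⁺]·[Sn²⁺]/[Sn⁴⁺] = 0.106.
E = E° − (RT/nF) ln Q = 1.33 − (8.314×313)/(2×96485) × (-2.249) = 1.330 + 0.030 = 1.360 V.

1.36 V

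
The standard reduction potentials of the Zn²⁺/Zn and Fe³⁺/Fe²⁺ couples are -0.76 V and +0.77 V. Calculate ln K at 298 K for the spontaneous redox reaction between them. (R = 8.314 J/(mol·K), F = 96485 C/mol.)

ln K = 119.2

E°_cell = +0.77 − (-0.76) = 1.53 V, with n = 2 electrons transferred.
At equilibrium E = 0, so the Nernst equation gives ln K = nFE°/RT = (2)(96485)(1.53)/((8.314)(298)) = 119.17.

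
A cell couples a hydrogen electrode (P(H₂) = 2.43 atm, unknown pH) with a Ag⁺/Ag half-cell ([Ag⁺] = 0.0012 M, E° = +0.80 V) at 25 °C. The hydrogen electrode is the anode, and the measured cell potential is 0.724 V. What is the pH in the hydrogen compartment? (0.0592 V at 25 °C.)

pH = 1.44

E°_cell = 0.80 V and n = 2.
log Q = n(E° − E)/0.0592 = 2×(0.80 − 0.724)/0.0592 = 2.568.
With Q = [H⁺]^2 / ([Ag⁺]^2·P(H₂)), solving for [H⁺] gives log[H⁺] = -1.444, so pH = 1.44.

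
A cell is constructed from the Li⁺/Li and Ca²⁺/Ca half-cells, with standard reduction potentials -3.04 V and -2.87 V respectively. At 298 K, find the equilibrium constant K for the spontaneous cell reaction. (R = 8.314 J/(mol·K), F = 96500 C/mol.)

E°_cell = -2.87 − (-3.04) = 0.17 V, with n = 2 electrons transferred.
At equilibrium E = 0, so the Nernst equation gives ln K = nFE°/RT = (2)(96500)(0.17)/((8.314)(298)) = 13.24.
K = e^13.24 = 5.6 × 10^5.

5.6 × 10^5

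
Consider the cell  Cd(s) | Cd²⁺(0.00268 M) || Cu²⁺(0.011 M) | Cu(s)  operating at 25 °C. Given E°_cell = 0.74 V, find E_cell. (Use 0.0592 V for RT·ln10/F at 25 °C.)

0.758 V

Balancing electrons gives n = 2; the reaction quotient is Q = [Cd²⁺]/[Cu²⁺] = 0.244.
At 25 °C, E = E° − (0.0592/n) log Q = 0.74 − (0.0592/2)(-0.613) = 0.740 + 0.018 = 0.758 V.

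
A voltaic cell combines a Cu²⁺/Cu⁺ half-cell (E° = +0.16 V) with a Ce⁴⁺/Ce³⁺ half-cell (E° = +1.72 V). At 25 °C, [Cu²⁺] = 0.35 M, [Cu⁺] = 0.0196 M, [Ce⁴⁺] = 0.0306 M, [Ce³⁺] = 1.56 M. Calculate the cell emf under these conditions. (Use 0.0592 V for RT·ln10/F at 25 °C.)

The Ce⁴⁺/Ce³⁺ couple has the higher reduction potential and acts as the cathode, so E°_cell = +1.72 − (+0.16) = 1.56 V.
Balancing electrons gives n = 1; the reaction quotient is Q = [Cu²⁺]·[Ce³⁺]/([Cu⁺]·[Ce⁴⁺]) = 910.
At 25 °C, E = E° − (0.0592/n) log Q = 1.56 − (0.0592/1)(2.959) = 1.560 − 0.175 = 1.385 V.

1.38 V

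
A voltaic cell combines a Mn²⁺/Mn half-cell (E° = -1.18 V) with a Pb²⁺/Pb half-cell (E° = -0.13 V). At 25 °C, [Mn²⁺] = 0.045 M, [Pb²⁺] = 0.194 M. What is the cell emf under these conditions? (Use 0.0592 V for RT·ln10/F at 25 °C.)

1.07 V

The Pb²⁺/Pb couple has the higher reduction potential and acts as the cathode, so E°_cell = -0.13 − (-1.18) = 1.05 V.
Balancing electrons gives n = 2; the reaction quotient is Q = [Mn²⁺]/[Pb²⁺] = 0.232.
At 25 °C, E = E° − (0.0592/n) log Q = 1.05 − (0.0592/2)(-0.635) = 1.050 + 0.019 = 1.069 V.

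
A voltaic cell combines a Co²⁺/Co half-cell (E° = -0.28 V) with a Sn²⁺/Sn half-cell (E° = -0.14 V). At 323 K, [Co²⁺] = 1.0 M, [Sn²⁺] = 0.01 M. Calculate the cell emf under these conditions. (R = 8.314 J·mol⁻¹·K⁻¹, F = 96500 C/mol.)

The Sn²⁺/Sn couple has the higher reduction potential and acts as the cathode, so E°_cell = -0.14 − (-0.28) = 0.14 V.
Balancing electrons gives n = 2; the reaction quotient is Q = [Co²⁺]/[Sn²⁺] = 100.
E = E° − (RT/nF) ln Q = 0.14 − (8.314×323)/(2×96500) × (4.605) = 0.140 − 0.064 = 0.076 V.

0.076 V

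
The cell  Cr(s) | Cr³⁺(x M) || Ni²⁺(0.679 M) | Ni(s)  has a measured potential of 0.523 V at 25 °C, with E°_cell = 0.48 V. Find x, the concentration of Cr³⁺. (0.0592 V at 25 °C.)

0.0037 M

From the Nernst equation, log Q = n(E° − E)/0.0592 = 6(0.48 − 0.523)/0.0592 = -4.358, so Q = 4.38 × 10^-5.
With Q = [Cr³⁺]^2/[Ni²⁺]^3 and the known concentrations, [Cr³⁺]^2 in the numerator gives [Cr³⁺] = 0.0037 M.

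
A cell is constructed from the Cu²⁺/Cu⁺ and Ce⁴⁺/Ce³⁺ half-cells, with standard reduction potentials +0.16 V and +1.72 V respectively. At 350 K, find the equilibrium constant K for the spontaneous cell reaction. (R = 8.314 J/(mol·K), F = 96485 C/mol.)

2.9 × 10^22

E°_cell = +1.72 − (+0.16) = 1.56 V, with n = 1 electron transferred.
At equilibrium E = 0, so the Nernst equation gives ln K = nFE°/RT = (1)(96485)(1.56)/((8.314)(350)) = 51.73.
K = e^51.73 = 2.9 × 10^22.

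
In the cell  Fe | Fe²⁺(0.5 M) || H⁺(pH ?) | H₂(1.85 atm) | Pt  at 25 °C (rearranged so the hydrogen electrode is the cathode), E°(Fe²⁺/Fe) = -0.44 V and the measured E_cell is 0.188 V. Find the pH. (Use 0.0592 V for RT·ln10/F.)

pH = 4.27

E°_cell = 0.44 V and n = 2.
log Q = n(E° − E)/0.0592 = 2×(0.44 − 0.188)/0.0592 = 8.514.
With Q = [Fe²⁺]·P(H₂) / [H⁺]^2, solving for [H⁺] gives log[H⁺] = -4.274, so pH = 4.27.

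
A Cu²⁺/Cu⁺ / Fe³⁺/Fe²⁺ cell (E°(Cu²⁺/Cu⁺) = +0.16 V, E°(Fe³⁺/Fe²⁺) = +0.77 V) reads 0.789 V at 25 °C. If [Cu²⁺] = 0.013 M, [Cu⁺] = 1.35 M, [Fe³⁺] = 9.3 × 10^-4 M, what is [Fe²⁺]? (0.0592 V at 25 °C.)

9.1 × 10^-5 M

From the Nernst equation, log Q = n(E° − E)/0.0592 = 1(0.61 − 0.789)/0.0592 = -3.024, so Q = 9.47 × 10^-4.
With Q = [Cu²⁺]·[Fe²⁺]/([Cu⁺]·[Fe³⁺]) and the known concentrations, [Fe²⁺] in the numerator gives [Fe²⁺] = 9.1 × 10^-5 M.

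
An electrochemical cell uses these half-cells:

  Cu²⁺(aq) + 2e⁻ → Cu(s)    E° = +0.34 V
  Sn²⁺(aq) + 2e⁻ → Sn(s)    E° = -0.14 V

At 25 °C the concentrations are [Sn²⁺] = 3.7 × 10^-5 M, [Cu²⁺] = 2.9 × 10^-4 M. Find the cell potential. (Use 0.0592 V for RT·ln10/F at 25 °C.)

0.506 V

The Cu²⁺/Cu couple has the higher reduction potential and acts as the cathode, so E°_cell = +0.34 − (-0.14) = 0.48 V.
Balancing electrons gives n = 2; the reaction quotient is Q = [Sn²⁺]/[Cu²⁺] = 0.128.
At 25 °C, E = E° − (0.0592/n) log Q = 0.48 − (0.0592/2)(-0.894) = 0.480 + 0.026 = 0.506 V.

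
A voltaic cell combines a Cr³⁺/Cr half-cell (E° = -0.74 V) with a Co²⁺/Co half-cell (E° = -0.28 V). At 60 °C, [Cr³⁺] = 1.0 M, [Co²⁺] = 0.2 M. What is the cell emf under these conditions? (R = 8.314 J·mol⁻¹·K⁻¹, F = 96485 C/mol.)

The Co²⁺/Co couple has the higher reduction potential and acts as the cathode, so E°_cell = -0.28 − (-0.74) = 0.46 V.
Balancing electrons gives n = 6; the reaction quotient is Q = [Cr³⁺]^2/[Co²⁺]^3 = 125.
E = E° − (RT/nF) ln Q = 0.46 − (8.314×333)/(6×96485) × (4.828) = 0.460 − 0.023 = 0.437 V.

0.437 V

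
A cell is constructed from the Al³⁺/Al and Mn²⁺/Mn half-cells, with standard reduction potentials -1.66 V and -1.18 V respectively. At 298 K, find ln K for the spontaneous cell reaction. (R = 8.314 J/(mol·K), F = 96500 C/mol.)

E°_cell = -1.18 − (-1.66) = 0.48 V, with n = 6 electrons transferred.
At equilibrium E = 0, so the Nernst equation gives ln K = nFE°/RT = (6)(96500)(0.48)/((8.314)(298)) = 112.17.

ln K = 112.2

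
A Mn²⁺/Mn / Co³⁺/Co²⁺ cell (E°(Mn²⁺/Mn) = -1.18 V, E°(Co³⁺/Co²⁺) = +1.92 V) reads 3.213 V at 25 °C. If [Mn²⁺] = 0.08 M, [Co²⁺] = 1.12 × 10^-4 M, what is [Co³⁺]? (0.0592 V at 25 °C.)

From the Nernst equation, log Q = n(E° − E)/0.0592 = 2(3.10 − 3.213)/0.0592 = -3.818, so Q = 1.52 × 10^-4.
With Q = [Mn²⁺]·[Co²⁺]^2/[Co³⁺]^2 and the known concentrations, [Co³⁺]^2 in the denominator gives [Co³⁺] = 0.0026 M.

0.0026 M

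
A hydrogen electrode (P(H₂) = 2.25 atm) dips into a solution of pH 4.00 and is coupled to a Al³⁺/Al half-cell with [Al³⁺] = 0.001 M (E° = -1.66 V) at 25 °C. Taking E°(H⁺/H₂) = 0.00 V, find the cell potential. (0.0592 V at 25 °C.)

1.47 V

The hydrogen couple is the cathode, so E°_cell = 1.66 V; n = 6.
[H⁺] = 10^(−4.00) = 1 × 10^-4 M, and Q = [Al³⁺]^2·P(H₂)^3 / [H⁺]^6 = 1.14 × 10^19.
E = E° − (0.0592/6) log Q = 1.66 − (0.0592/6)(19.057) = 1.472 V.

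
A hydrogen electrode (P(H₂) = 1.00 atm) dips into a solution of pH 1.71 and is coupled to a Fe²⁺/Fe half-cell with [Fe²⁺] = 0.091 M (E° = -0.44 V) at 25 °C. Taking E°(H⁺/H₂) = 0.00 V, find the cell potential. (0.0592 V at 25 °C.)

0.37 V

The hydrogen couple is the cathode, so E°_cell = 0.44 V; n = 2.
[H⁺] = 10^(−1.71) = 0.019 M, and Q = [Fe²⁺]·P(H₂) / [H⁺]^2 = 239.
E = E° − (0.0592/2) log Q = 0.44 − (0.0592/2)(2.379) = 0.370 V.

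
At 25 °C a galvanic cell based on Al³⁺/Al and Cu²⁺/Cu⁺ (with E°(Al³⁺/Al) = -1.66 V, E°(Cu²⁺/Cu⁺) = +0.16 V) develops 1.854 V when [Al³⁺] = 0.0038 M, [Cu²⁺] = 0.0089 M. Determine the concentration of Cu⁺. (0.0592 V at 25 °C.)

0.015 M

From the Nernst equation, log Q = n(E° − E)/0.0592 = 3(1.82 − 1.854)/0.0592 = -1.723, so Q = 0.0189.
With Q = [Al³⁺]·[Cu⁺]^3/[Cu²⁺]^3 and the known concentrations, [Cu⁺]^3 in the numerator gives [Cu⁺] = 0.015 M.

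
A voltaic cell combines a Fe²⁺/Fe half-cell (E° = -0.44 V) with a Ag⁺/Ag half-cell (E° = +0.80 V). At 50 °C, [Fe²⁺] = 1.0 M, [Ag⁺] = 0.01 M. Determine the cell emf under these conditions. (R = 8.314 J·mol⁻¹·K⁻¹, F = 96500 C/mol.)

1.11 V

The Ag⁺/Ag couple has the higher reduction potential and acts as the cathode, so E°_cell = +0.80 − (-0.44) = 1.24 V.
Balancing electrons gives n = 2; the reaction quotient is Q = [Fe²⁺]/[Ag⁺]^2 = 1 × 10^4.
E = E° − (RT/nF) ln Q = 1.24 − (8.314×323)/(2×96500) × (9.210) = 1.240 − 0.128 = 1.112 V.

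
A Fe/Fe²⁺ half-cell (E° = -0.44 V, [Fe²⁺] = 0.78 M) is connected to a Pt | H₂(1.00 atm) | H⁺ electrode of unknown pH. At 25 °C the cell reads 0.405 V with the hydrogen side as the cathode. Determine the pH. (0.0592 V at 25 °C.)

pH = 0.65

E°_cell = 0.44 V and n = 2.
log Q = n(E° − E)/0.0592 = 2×(0.44 − 0.405)/0.0592 = 1.182.
With Q = [Fe²⁺]·P(H₂) / [H⁺]^2, solving for [H⁺] gives log[H⁺] = -0.645, so pH = 0.65.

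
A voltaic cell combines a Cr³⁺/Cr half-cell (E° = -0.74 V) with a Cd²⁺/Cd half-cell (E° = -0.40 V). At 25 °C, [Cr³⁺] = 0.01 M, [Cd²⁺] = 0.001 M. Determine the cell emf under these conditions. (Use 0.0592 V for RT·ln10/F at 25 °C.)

The Cd²⁺/Cd couple has the higher reduction potential and acts as the cathode, so E°_cell = -0.40 − (-0.74) = 0.34 V.
Balancing electrons gives n = 6; the reaction quotient is Q = [Cr³⁺]^2/[Cd²⁺]^3 = 1 × 10^5.
At 25 °C, E = E° − (0.0592/n) log Q = 0.34 − (0.0592/6)(5.000) = 0.340 − 0.049 = 0.291 V.

0.291 V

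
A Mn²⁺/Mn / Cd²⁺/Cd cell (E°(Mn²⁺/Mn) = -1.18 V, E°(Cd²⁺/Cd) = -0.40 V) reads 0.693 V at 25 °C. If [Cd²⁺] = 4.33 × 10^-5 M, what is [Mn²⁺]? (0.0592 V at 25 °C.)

0.038 M

From the Nernst equation, log Q = n(E° − E)/0.0592 = 2(0.78 − 0.693)/0.0592 = 2.939, so Q = 869.
With Q = [Mn²⁺]/[Cd²⁺] and the known concentrations, [Mn²⁺] in the numerator gives [Mn²⁺] = 0.038 M.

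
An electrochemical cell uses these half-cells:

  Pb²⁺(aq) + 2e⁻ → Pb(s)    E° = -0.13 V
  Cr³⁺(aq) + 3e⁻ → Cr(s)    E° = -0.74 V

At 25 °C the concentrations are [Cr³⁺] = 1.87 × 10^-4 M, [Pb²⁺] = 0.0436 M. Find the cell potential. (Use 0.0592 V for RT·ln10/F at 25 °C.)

0.643 V

The Pb²⁺/Pb couple has the higher reduction potential and acts as the cathode, so E°_cell = -0.13 − (-0.74) = 0.61 V.
Balancing electrons gives n = 6; the reaction quotient is Q = [Cr³⁺]^2/[Pb²⁺]^3 = 4.22 × 10^-4.
At 25 °C, E = E° − (0.0592/n) log Q = 0.61 − (0.0592/6)(-3.375) = 0.610 + 0.033 = 0.643 V.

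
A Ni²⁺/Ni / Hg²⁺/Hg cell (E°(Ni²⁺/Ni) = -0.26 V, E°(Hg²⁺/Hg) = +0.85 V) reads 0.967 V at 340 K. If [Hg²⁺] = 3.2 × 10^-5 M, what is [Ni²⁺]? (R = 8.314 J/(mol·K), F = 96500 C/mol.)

From the Nernst equation, ln Q = nF(E° − E)/RT = 2×96500×(1.11 − 0.967)/(8.314×340) = 9.763, so Q = 1.74 × 10^4.
With Q = [Ni²⁺]/[Hg²⁺] and the known concentrations, [Ni²⁺] in the numerator gives [Ni²⁺] = 0.56 M.

0.56 M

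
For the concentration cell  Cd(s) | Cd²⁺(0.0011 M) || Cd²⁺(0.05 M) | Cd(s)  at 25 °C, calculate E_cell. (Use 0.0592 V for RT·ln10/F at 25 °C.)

Both half-cells are Cd²⁺/Cd, so E°_cell = 0. The concentrated side is the cathode; the cell reaction moves Cd²⁺ from high to low concentration with n = 2.
Q = [Cd²⁺]_dilute/[Cd²⁺]_conc = 0.0011/0.05 = 0.0220.
E = 0 − (0.0592/2) log Q = −(0.0592/2)(-1.658) = 0.0491 V.

0.049 V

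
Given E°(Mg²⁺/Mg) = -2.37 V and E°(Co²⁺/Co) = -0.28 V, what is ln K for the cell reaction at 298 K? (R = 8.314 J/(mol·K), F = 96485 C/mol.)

ln K = 162.8

E°_cell = -0.28 − (-2.37) = 2.09 V, with n = 2 electrons transferred.
At equilibrium E = 0, so the Nernst equation gives ln K = nFE°/RT = (2)(96485)(2.09)/((8.314)(298)) = 162.78.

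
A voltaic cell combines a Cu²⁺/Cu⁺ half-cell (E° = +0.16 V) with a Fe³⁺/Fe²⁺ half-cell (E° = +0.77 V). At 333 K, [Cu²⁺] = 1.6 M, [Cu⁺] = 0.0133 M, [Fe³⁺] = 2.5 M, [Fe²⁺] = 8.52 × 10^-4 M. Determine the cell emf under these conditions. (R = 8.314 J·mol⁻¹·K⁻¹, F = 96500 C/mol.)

0.702 V

The Fe³⁺/Fe²⁺ couple has the higher reduction potential and acts as the cathode, so E°_cell = +0.77 − (+0.16) = 0.61 V.
Balancing electrons gives n = 1; the reaction quotient is Q = [Cu²⁺]·[Fe²⁺]/([Cu⁺]·[Fe³⁺]) = 0.0410.
E = E° − (RT/nF) ln Q = 0.61 − (8.314×333)/(1×96500) × (-3.194) = 0.610 + 0.092 = 0.702 V.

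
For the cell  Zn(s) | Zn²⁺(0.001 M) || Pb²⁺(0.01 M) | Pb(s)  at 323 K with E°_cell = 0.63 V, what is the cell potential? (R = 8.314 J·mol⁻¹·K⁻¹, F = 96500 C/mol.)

0.662 V

Balancing electrons gives n = 2; the reaction quotient is Q = [Zn²⁺]/[Pb²⁺] = 0.100.
E = E° − (RT/nF) ln Q = 0.63 − (8.314×323)/(2×96500) × (-2.303) = 0.630 + 0.032 = 0.662 V.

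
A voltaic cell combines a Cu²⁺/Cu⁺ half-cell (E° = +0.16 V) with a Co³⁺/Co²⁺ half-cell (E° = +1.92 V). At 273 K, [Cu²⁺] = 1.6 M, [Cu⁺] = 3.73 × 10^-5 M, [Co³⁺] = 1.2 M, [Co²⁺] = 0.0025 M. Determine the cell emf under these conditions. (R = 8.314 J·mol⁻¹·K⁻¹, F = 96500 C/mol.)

1.65 V

The Co³⁺/Co²⁺ couple has the higher reduction potential and acts as the cathode, so E°_cell = +1.92 − (+0.16) = 1.76 V.
Balancing electrons gives n = 1; the reaction quotient is Q = [Cu²⁺]·[Co²⁺]/([Cu⁺]·[Co³⁺]) = 89.4.
E = E° − (RT/nF) ln Q = 1.76 − (8.314×273)/(1×96500) × (4.493) = 1.760 − 0.106 = 1.654 V.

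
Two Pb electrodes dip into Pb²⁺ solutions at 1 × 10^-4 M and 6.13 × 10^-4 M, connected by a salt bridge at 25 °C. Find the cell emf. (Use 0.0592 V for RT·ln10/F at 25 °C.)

0.023 V

Both half-cells are Pb²⁺/Pb, so E°_cell = 0. The concentrated side is the cathode; the cell reaction moves Pb²⁺ from high to low concentration with n = 2.
Q = [Pb²⁺]_dilute/[Pb²⁺]_conc = 1 × 10^-4/6.13 × 10^-4 = 0.163.
E = 0 − (0.0592/2) log Q = −(0.0592/2)(-0.787) = 0.0233 V.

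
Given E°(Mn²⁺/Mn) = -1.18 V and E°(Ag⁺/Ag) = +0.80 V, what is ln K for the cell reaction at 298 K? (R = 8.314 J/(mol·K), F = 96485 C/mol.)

E°_cell = +0.80 − (-1.18) = 1.98 V, with n = 2 electrons transferred.
At equilibrium E = 0, so the Nernst equation gives ln K = nFE°/RT = (2)(96485)(1.98)/((8.314)(298)) = 154.22.

ln K = 154.2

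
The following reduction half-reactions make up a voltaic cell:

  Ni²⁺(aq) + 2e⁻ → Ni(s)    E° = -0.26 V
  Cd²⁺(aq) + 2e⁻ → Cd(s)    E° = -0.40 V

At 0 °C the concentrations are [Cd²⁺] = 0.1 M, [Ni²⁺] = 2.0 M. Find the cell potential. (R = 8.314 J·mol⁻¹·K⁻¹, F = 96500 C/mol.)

0.175 V

The Ni²⁺/Ni couple has the higher reduction potential and acts as the cathode, so E°_cell = -0.26 − (-0.40) = 0.14 V.
Balancing electrons gives n = 2; the reaction quotient is Q = [Cd²⁺]/[Ni²⁺] = 0.0500.
E = E° − (RT/nF) ln Q = 0.14 − (8.314×273)/(2×96500) × (-2.996) = 0.140 + 0.035 = 0.175 V.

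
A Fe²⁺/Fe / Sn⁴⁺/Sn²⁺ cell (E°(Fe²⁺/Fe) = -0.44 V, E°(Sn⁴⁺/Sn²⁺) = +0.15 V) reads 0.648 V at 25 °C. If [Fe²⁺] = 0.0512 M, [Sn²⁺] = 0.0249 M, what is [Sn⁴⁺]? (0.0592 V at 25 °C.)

0.12 M

From the Nernst equation, log Q = n(E° − E)/0.0592 = 2(0.59 − 0.648)/0.0592 = -1.959, so Q = 0.0110.
With Q = [Fe²⁺]·[Sn²⁺]/[Sn⁴⁺] and the known concentrations, [Sn⁴⁺] in the denominator gives [Sn⁴⁺] = 0.12 M.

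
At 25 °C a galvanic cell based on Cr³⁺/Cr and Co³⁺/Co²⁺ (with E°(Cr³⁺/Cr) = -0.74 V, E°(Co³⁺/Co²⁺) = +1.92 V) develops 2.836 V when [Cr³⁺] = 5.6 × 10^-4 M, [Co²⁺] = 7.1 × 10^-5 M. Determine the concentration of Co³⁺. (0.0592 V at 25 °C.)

From the Nernst equation, log Q = n(E° − E)/0.0592 = 3(2.66 − 2.836)/0.0592 = -8.919, so Q = 1.21 × 10^-9.
With Q = [Cr³⁺]·[Co²⁺]^3/[Co³⁺]^3 and the known concentrations, [Co³⁺]^3 in the denominator gives [Co³⁺] = 0.0055 M.

0.0055 M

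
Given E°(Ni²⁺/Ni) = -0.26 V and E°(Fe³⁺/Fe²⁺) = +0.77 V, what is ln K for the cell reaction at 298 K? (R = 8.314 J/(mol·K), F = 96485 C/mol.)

E°_cell = +0.77 − (-0.26) = 1.03 V, with n = 2 electrons transferred.
At equilibrium E = 0, so the Nernst equation gives ln K = nFE°/RT = (2)(96485)(1.03)/((8.314)(298)) = 80.22.

ln K = 80.2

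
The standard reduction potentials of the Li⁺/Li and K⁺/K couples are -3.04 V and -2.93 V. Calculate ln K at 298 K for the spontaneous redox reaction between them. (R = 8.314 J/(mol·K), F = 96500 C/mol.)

E°_cell = -2.93 − (-3.04) = 0.11 V, with n = 1 electron transferred.
At equilibrium E = 0, so the Nernst equation gives ln K = nFE°/RT = (1)(96500)(0.11)/((8.314)(298)) = 4.28.

ln K = 4.3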